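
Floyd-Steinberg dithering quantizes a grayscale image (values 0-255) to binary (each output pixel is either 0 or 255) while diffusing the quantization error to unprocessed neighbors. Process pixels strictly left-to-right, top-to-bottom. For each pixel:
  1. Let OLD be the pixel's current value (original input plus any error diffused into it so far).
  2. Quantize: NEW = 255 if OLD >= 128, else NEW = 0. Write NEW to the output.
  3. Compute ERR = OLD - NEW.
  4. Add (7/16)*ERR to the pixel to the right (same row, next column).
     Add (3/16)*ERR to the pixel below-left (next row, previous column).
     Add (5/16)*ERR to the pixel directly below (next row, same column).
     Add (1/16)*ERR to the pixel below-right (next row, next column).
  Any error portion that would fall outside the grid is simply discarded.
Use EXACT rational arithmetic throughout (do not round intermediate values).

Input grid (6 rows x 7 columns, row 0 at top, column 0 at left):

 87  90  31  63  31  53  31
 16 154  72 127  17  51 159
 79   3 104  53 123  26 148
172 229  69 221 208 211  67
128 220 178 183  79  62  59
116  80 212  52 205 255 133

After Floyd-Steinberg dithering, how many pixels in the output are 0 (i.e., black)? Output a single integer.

(0,0): OLD=87 → NEW=0, ERR=87
(0,1): OLD=2049/16 → NEW=255, ERR=-2031/16
(0,2): OLD=-6281/256 → NEW=0, ERR=-6281/256
(0,3): OLD=214081/4096 → NEW=0, ERR=214081/4096
(0,4): OLD=3530183/65536 → NEW=0, ERR=3530183/65536
(0,5): OLD=80285809/1048576 → NEW=0, ERR=80285809/1048576
(0,6): OLD=1082094359/16777216 → NEW=0, ERR=1082094359/16777216
(1,0): OLD=4963/256 → NEW=0, ERR=4963/256
(1,1): OLD=253237/2048 → NEW=0, ERR=253237/2048
(1,2): OLD=7883737/65536 → NEW=0, ERR=7883737/65536
(1,3): OLD=53616101/262144 → NEW=255, ERR=-13230619/262144
(1,4): OLD=492832143/16777216 → NEW=0, ERR=492832143/16777216
(1,5): OLD=13856453951/134217728 → NEW=0, ERR=13856453951/134217728
(1,6): OLD=492005435601/2147483648 → NEW=255, ERR=-55602894639/2147483648
(2,0): OLD=3546903/32768 → NEW=0, ERR=3546903/32768
(2,1): OLD=118242029/1048576 → NEW=0, ERR=118242029/1048576
(2,2): OLD=3174113543/16777216 → NEW=255, ERR=-1104076537/16777216
(2,3): OLD=2880739215/134217728 → NEW=0, ERR=2880739215/134217728
(2,4): OLD=169407116927/1073741824 → NEW=255, ERR=-104397048193/1073741824
(2,5): OLD=436584669333/34359738368 → NEW=0, ERR=436584669333/34359738368
(2,6): OLD=83518973781091/549755813888 → NEW=255, ERR=-56668758760349/549755813888
(3,0): OLD=3807911719/16777216 → NEW=255, ERR=-470278361/16777216
(3,1): OLD=33071458971/134217728 → NEW=255, ERR=-1154061669/134217728
(3,2): OLD=59856037953/1073741824 → NEW=0, ERR=59856037953/1073741824
(3,3): OLD=986780220247/4294967296 → NEW=255, ERR=-108436440233/4294967296
(3,4): OLD=93620464171815/549755813888 → NEW=255, ERR=-46567268369625/549755813888
(3,5): OLD=670736978844645/4398046511104 → NEW=255, ERR=-450764881486875/4398046511104
(3,6): OLD=-651515823243973/70368744177664 → NEW=0, ERR=-651515823243973/70368744177664
(4,0): OLD=252604587497/2147483648 → NEW=0, ERR=252604587497/2147483648
(4,1): OLD=9533990217429/34359738368 → NEW=255, ERR=772256933589/34359738368
(4,2): OLD=109941385126811/549755813888 → NEW=255, ERR=-30246347414629/549755813888
(4,3): OLD=609752877867801/4398046511104 → NEW=255, ERR=-511748982463719/4398046511104
(4,4): OLD=-674568190627397/35184372088832 → NEW=0, ERR=-674568190627397/35184372088832
(4,5): OLD=16385491215465211/1125899906842624 → NEW=0, ERR=16385491215465211/1125899906842624
(4,6): OLD=1010030875047535693/18014398509481984 → NEW=0, ERR=1010030875047535693/18014398509481984
(5,0): OLD=86296812211535/549755813888 → NEW=255, ERR=-53890920329905/549755813888
(5,1): OLD=181079643154885/4398046511104 → NEW=0, ERR=181079643154885/4398046511104
(5,2): OLD=6769739655636019/35184372088832 → NEW=255, ERR=-2202275227016141/35184372088832
(5,3): OLD=-5285979558085985/281474976710656 → NEW=0, ERR=-5285979558085985/281474976710656
(5,4): OLD=3355162090452699189/18014398509481984 → NEW=255, ERR=-1238509529465206731/18014398509481984
(5,5): OLD=34412366110604322149/144115188075855872 → NEW=255, ERR=-2337006848738925211/144115188075855872
(5,6): OLD=332816650161729793867/2305843009213693952 → NEW=255, ERR=-255173317187762163893/2305843009213693952
Output grid:
  Row 0: .#.....  (6 black, running=6)
  Row 1: ...#..#  (5 black, running=11)
  Row 2: ..#.#.#  (4 black, running=15)
  Row 3: ##.###.  (2 black, running=17)
  Row 4: .###...  (4 black, running=21)
  Row 5: #.#.###  (2 black, running=23)

Answer: 23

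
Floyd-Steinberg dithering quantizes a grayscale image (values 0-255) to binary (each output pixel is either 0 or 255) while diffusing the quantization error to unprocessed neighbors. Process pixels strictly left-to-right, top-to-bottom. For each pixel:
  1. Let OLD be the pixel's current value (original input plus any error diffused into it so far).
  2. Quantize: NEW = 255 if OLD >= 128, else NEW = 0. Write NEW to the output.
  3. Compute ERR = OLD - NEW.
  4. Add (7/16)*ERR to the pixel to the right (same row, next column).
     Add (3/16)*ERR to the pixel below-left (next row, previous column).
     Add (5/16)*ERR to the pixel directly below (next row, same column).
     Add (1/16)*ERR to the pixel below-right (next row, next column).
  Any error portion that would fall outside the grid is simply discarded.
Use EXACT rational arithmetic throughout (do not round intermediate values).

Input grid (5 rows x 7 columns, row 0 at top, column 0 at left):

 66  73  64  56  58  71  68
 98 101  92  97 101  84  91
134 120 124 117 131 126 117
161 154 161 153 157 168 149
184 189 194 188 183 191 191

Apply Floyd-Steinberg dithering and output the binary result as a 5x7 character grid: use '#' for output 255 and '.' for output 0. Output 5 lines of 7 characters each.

Answer: .......
#.##.#.
.#..#.#
#.####.
###.#.#

Derivation:
(0,0): OLD=66 → NEW=0, ERR=66
(0,1): OLD=815/8 → NEW=0, ERR=815/8
(0,2): OLD=13897/128 → NEW=0, ERR=13897/128
(0,3): OLD=211967/2048 → NEW=0, ERR=211967/2048
(0,4): OLD=3384313/32768 → NEW=0, ERR=3384313/32768
(0,5): OLD=60914639/524288 → NEW=0, ERR=60914639/524288
(0,6): OLD=996827817/8388608 → NEW=0, ERR=996827817/8388608
(1,0): OLD=17629/128 → NEW=255, ERR=-15011/128
(1,1): OLD=108555/1024 → NEW=0, ERR=108555/1024
(1,2): OLD=6490727/32768 → NEW=255, ERR=-1865113/32768
(1,3): OLD=17117019/131072 → NEW=255, ERR=-16306341/131072
(1,4): OLD=898424369/8388608 → NEW=0, ERR=898424369/8388608
(1,5): OLD=13146649217/67108864 → NEW=255, ERR=-3966111103/67108864
(1,6): OLD=117617914735/1073741824 → NEW=0, ERR=117617914735/1073741824
(2,0): OLD=1920681/16384 → NEW=0, ERR=1920681/16384
(2,1): OLD=97734739/524288 → NEW=255, ERR=-35958701/524288
(2,2): OLD=499171513/8388608 → NEW=0, ERR=499171513/8388608
(2,3): OLD=8098724913/67108864 → NEW=0, ERR=8098724913/67108864
(2,4): OLD=106520524097/536870912 → NEW=255, ERR=-30381558463/536870912
(2,5): OLD=1889884873899/17179869184 → NEW=0, ERR=1889884873899/17179869184
(2,6): OLD=53784017966173/274877906944 → NEW=255, ERR=-16309848304547/274877906944
(3,0): OLD=1549998745/8388608 → NEW=255, ERR=-589096295/8388608
(3,1): OLD=8075031589/67108864 → NEW=0, ERR=8075031589/67108864
(3,2): OLD=134528988159/536870912 → NEW=255, ERR=-2373094401/536870912
(3,3): OLD=390599907433/2147483648 → NEW=255, ERR=-157008422807/2147483648
(3,4): OLD=37245238558361/274877906944 → NEW=255, ERR=-32848627712359/274877906944
(3,5): OLD=297818653472091/2199023255552 → NEW=255, ERR=-262932276693669/2199023255552
(3,6): OLD=2991456836057477/35184372088832 → NEW=0, ERR=2991456836057477/35184372088832
(4,0): OLD=198229738583/1073741824 → NEW=255, ERR=-75574426537/1073741824
(4,1): OLD=3274333924971/17179869184 → NEW=255, ERR=-1106532716949/17179869184
(4,2): OLD=43499895763749/274877906944 → NEW=255, ERR=-26593970506971/274877906944
(4,3): OLD=220214326235943/2199023255552 → NEW=0, ERR=220214326235943/2199023255552
(4,4): OLD=2858360906189061/17592186044416 → NEW=255, ERR=-1627646535137019/17592186044416
(4,5): OLD=68471553637049285/562949953421312 → NEW=0, ERR=68471553637049285/562949953421312
(4,6): OLD=2371681817165893363/9007199254740992 → NEW=255, ERR=74846007206940403/9007199254740992
Row 0: .......
Row 1: #.##.#.
Row 2: .#..#.#
Row 3: #.####.
Row 4: ###.#.#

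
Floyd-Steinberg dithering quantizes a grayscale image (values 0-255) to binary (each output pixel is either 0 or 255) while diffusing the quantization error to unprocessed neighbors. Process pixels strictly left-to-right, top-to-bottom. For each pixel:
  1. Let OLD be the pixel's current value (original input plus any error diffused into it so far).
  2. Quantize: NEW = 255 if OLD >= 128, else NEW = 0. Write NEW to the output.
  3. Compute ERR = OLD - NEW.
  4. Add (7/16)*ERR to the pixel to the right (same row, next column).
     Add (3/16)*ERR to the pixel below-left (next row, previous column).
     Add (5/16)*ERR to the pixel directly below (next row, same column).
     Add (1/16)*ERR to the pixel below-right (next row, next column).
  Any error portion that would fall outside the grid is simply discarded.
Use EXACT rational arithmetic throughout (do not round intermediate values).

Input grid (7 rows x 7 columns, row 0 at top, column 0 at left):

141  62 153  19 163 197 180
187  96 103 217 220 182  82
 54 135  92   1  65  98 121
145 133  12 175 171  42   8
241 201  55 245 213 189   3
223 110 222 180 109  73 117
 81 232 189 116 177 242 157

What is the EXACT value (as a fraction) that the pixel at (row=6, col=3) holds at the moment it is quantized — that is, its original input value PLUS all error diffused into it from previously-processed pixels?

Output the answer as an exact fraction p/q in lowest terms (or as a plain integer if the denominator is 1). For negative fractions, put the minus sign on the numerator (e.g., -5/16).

Answer: 4971197366697734071/72057594037927936

Derivation:
(0,0): OLD=141 → NEW=255, ERR=-114
(0,1): OLD=97/8 → NEW=0, ERR=97/8
(0,2): OLD=20263/128 → NEW=255, ERR=-12377/128
(0,3): OLD=-47727/2048 → NEW=0, ERR=-47727/2048
(0,4): OLD=5007095/32768 → NEW=255, ERR=-3348745/32768
(0,5): OLD=79843521/524288 → NEW=255, ERR=-53849919/524288
(0,6): OLD=1133000007/8388608 → NEW=255, ERR=-1006095033/8388608
(1,0): OLD=19667/128 → NEW=255, ERR=-12973/128
(1,1): OLD=30917/1024 → NEW=0, ERR=30917/1024
(1,2): OLD=2699433/32768 → NEW=0, ERR=2699433/32768
(1,3): OLD=28908405/131072 → NEW=255, ERR=-4514955/131072
(1,4): OLD=1277407551/8388608 → NEW=255, ERR=-861687489/8388608
(1,5): OLD=5106128367/67108864 → NEW=0, ERR=5106128367/67108864
(1,6): OLD=76653137185/1073741824 → NEW=0, ERR=76653137185/1073741824
(2,0): OLD=458567/16384 → NEW=0, ERR=458567/16384
(2,1): OLD=86922749/524288 → NEW=255, ERR=-46770691/524288
(2,2): OLD=621961783/8388608 → NEW=0, ERR=621961783/8388608
(2,3): OLD=574578495/67108864 → NEW=0, ERR=574578495/67108864
(2,4): OLD=26177248303/536870912 → NEW=0, ERR=26177248303/536870912
(2,5): OLD=2578262338597/17179869184 → NEW=255, ERR=-1802604303323/17179869184
(2,6): OLD=28081416453715/274877906944 → NEW=0, ERR=28081416453715/274877906944
(3,0): OLD=1149406807/8388608 → NEW=255, ERR=-989688233/8388608
(3,1): OLD=4641078283/67108864 → NEW=0, ERR=4641078283/67108864
(3,2): OLD=32994004113/536870912 → NEW=0, ERR=32994004113/536870912
(3,3): OLD=468879255303/2147483648 → NEW=255, ERR=-78729074937/2147483648
(3,4): OLD=41522932804183/274877906944 → NEW=255, ERR=-28570933466537/274877906944
(3,5): OLD=-30919962286475/2199023255552 → NEW=0, ERR=-30919962286475/2199023255552
(3,6): OLD=957558548028587/35184372088832 → NEW=0, ERR=957558548028587/35184372088832
(4,0): OLD=233107485113/1073741824 → NEW=255, ERR=-40696680007/1073741824
(4,1): OLD=3610847139429/17179869184 → NEW=255, ERR=-770019502491/17179869184
(4,2): OLD=14305807264523/274877906944 → NEW=0, ERR=14305807264523/274877906944
(4,3): OLD=529227783909353/2199023255552 → NEW=255, ERR=-31523146256407/2199023255552
(4,4): OLD=2978696716434987/17592186044416 → NEW=255, ERR=-1507310724891093/17592186044416
(4,5): OLD=82037190225603691/562949953421312 → NEW=255, ERR=-61515047896830869/562949953421312
(4,6): OLD=-334894564016643747/9007199254740992 → NEW=0, ERR=-334894564016643747/9007199254740992
(5,0): OLD=55731980340479/274877906944 → NEW=255, ERR=-14361885930241/274877906944
(5,1): OLD=177074713111125/2199023255552 → NEW=0, ERR=177074713111125/2199023255552
(5,2): OLD=4714776975495715/17592186044416 → NEW=255, ERR=228769534169635/17592186044416
(5,3): OLD=23699798093552719/140737488355328 → NEW=255, ERR=-12188261437055921/140737488355328
(5,4): OLD=206728613414494661/9007199254740992 → NEW=0, ERR=206728613414494661/9007199254740992
(5,5): OLD=2634939204249150453/72057594037927936 → NEW=0, ERR=2634939204249150453/72057594037927936
(5,6): OLD=132066681777285048251/1152921504606846976 → NEW=0, ERR=132066681777285048251/1152921504606846976
(6,0): OLD=2806682841319127/35184372088832 → NEW=0, ERR=2806682841319127/35184372088832
(6,1): OLD=163951441937815235/562949953421312 → NEW=255, ERR=20399203815380675/562949953421312
(6,2): OLD=1780830200632630761/9007199254740992 → NEW=255, ERR=-516005609326322199/9007199254740992
(6,3): OLD=4971197366697734071/72057594037927936 → NEW=0, ERR=4971197366697734071/72057594037927936
Target (6,3): original=116, with diffused error = 4971197366697734071/72057594037927936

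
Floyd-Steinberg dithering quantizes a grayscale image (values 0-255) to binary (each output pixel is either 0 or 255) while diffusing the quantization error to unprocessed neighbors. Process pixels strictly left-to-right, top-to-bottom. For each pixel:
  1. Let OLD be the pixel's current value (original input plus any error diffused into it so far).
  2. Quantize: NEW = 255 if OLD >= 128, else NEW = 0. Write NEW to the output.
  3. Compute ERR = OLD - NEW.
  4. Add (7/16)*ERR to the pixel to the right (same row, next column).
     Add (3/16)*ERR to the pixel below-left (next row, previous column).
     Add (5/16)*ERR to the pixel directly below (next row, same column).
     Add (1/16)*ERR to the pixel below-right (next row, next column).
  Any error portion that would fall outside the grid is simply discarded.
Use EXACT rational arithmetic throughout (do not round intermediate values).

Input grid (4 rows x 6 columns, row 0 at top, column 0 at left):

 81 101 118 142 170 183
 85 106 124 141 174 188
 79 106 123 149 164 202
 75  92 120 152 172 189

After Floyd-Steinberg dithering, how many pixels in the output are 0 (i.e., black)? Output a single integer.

Answer: 11

Derivation:
(0,0): OLD=81 → NEW=0, ERR=81
(0,1): OLD=2183/16 → NEW=255, ERR=-1897/16
(0,2): OLD=16929/256 → NEW=0, ERR=16929/256
(0,3): OLD=700135/4096 → NEW=255, ERR=-344345/4096
(0,4): OLD=8730705/65536 → NEW=255, ERR=-7980975/65536
(0,5): OLD=136022583/1048576 → NEW=255, ERR=-131364297/1048576
(1,0): OLD=22549/256 → NEW=0, ERR=22549/256
(1,1): OLD=255891/2048 → NEW=0, ERR=255891/2048
(1,2): OLD=11544591/65536 → NEW=255, ERR=-5167089/65536
(1,3): OLD=16130723/262144 → NEW=0, ERR=16130723/262144
(1,4): OLD=2250172617/16777216 → NEW=255, ERR=-2028017463/16777216
(1,5): OLD=23717470127/268435456 → NEW=0, ERR=23717470127/268435456
(2,0): OLD=4258305/32768 → NEW=255, ERR=-4097535/32768
(2,1): OLD=84997403/1048576 → NEW=0, ERR=84997403/1048576
(2,2): OLD=2569797137/16777216 → NEW=255, ERR=-1708392943/16777216
(2,3): OLD=12896568265/134217728 → NEW=0, ERR=12896568265/134217728
(2,4): OLD=810355465947/4294967296 → NEW=255, ERR=-284861194533/4294967296
(2,5): OLD=13265531078573/68719476736 → NEW=255, ERR=-4257935489107/68719476736
(3,0): OLD=857677809/16777216 → NEW=0, ERR=857677809/16777216
(3,1): OLD=15138241053/134217728 → NEW=0, ERR=15138241053/134217728
(3,2): OLD=172449689895/1073741824 → NEW=255, ERR=-101354475225/1073741824
(3,3): OLD=8378953902965/68719476736 → NEW=0, ERR=8378953902965/68719476736
(3,4): OLD=109404509109973/549755813888 → NEW=255, ERR=-30783223431467/549755813888
(3,5): OLD=1240199364712539/8796093022208 → NEW=255, ERR=-1002804355950501/8796093022208
Output grid:
  Row 0: .#.###  (2 black, running=2)
  Row 1: ..#.#.  (4 black, running=6)
  Row 2: #.#.##  (2 black, running=8)
  Row 3: ..#.##  (3 black, running=11)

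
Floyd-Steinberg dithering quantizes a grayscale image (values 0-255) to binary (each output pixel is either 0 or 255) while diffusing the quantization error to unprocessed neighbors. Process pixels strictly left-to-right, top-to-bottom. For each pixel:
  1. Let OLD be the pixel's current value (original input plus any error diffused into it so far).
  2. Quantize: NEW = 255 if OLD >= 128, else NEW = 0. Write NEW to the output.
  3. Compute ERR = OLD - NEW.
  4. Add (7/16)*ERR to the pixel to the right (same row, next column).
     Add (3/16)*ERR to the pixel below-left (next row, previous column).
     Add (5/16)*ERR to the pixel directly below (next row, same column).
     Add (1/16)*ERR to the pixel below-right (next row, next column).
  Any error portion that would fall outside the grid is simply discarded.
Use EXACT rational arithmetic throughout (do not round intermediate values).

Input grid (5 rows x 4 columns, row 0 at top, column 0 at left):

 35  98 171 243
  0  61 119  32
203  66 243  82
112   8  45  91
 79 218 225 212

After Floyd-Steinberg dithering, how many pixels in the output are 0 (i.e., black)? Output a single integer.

(0,0): OLD=35 → NEW=0, ERR=35
(0,1): OLD=1813/16 → NEW=0, ERR=1813/16
(0,2): OLD=56467/256 → NEW=255, ERR=-8813/256
(0,3): OLD=933637/4096 → NEW=255, ERR=-110843/4096
(1,0): OLD=8239/256 → NEW=0, ERR=8239/256
(1,1): OLD=217545/2048 → NEW=0, ERR=217545/2048
(1,2): OLD=10270973/65536 → NEW=255, ERR=-6440707/65536
(1,3): OLD=-22654085/1048576 → NEW=0, ERR=-22654085/1048576
(2,0): OLD=7634099/32768 → NEW=255, ERR=-721741/32768
(2,1): OLD=76695905/1048576 → NEW=0, ERR=76695905/1048576
(2,2): OLD=517737381/2097152 → NEW=255, ERR=-17036379/2097152
(2,3): OLD=2199565297/33554432 → NEW=0, ERR=2199565297/33554432
(3,0): OLD=1993657347/16777216 → NEW=0, ERR=1993657347/16777216
(3,1): OLD=21460352989/268435456 → NEW=0, ERR=21460352989/268435456
(3,2): OLD=405016435491/4294967296 → NEW=0, ERR=405016435491/4294967296
(3,3): OLD=10461418717301/68719476736 → NEW=255, ERR=-7062047850379/68719476736
(4,0): OLD=563176063111/4294967296 → NEW=255, ERR=-532040597369/4294967296
(4,1): OLD=7349407786645/34359738368 → NEW=255, ERR=-1412325497195/34359738368
(4,2): OLD=244326580942197/1099511627776 → NEW=255, ERR=-36048884140683/1099511627776
(4,3): OLD=3015921631886787/17592186044416 → NEW=255, ERR=-1470085809439293/17592186044416
Output grid:
  Row 0: ..##  (2 black, running=2)
  Row 1: ..#.  (3 black, running=5)
  Row 2: #.#.  (2 black, running=7)
  Row 3: ...#  (3 black, running=10)
  Row 4: ####  (0 black, running=10)

Answer: 10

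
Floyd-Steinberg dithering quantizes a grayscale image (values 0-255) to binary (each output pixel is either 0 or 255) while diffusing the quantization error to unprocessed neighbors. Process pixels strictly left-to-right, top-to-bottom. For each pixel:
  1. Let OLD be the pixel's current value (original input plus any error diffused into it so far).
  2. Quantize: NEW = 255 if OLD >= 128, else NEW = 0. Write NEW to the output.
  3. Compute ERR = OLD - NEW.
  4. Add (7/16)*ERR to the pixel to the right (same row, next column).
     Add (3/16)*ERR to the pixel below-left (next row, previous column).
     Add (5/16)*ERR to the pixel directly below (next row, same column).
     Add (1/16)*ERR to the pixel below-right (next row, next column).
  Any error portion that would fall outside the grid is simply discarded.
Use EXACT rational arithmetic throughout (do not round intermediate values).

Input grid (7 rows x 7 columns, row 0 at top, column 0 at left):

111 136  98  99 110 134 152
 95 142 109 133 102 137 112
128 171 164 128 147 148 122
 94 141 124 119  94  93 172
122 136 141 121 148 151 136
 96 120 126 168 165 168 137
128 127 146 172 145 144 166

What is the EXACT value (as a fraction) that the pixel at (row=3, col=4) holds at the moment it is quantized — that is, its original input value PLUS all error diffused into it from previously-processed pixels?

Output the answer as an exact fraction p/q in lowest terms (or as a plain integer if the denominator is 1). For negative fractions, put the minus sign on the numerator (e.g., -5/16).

(0,0): OLD=111 → NEW=0, ERR=111
(0,1): OLD=2953/16 → NEW=255, ERR=-1127/16
(0,2): OLD=17199/256 → NEW=0, ERR=17199/256
(0,3): OLD=525897/4096 → NEW=255, ERR=-518583/4096
(0,4): OLD=3578879/65536 → NEW=0, ERR=3578879/65536
(0,5): OLD=165561337/1048576 → NEW=255, ERR=-101825543/1048576
(0,6): OLD=1837358031/16777216 → NEW=0, ERR=1837358031/16777216
(1,0): OLD=29819/256 → NEW=0, ERR=29819/256
(1,1): OLD=390109/2048 → NEW=255, ERR=-132131/2048
(1,2): OLD=4825249/65536 → NEW=0, ERR=4825249/65536
(1,3): OLD=36722573/262144 → NEW=255, ERR=-30124147/262144
(1,4): OLD=715876359/16777216 → NEW=0, ERR=715876359/16777216
(1,5): OLD=20034507831/134217728 → NEW=255, ERR=-14191012809/134217728
(1,6): OLD=201641730649/2147483648 → NEW=0, ERR=201641730649/2147483648
(2,0): OLD=4990671/32768 → NEW=255, ERR=-3365169/32768
(2,1): OLD=133162581/1048576 → NEW=0, ERR=133162581/1048576
(2,2): OLD=3640480575/16777216 → NEW=255, ERR=-637709505/16777216
(2,3): OLD=11819468807/134217728 → NEW=0, ERR=11819468807/134217728
(2,4): OLD=184527415287/1073741824 → NEW=255, ERR=-89276749833/1073741824
(2,5): OLD=3396643121981/34359738368 → NEW=0, ERR=3396643121981/34359738368
(2,6): OLD=103345150321019/549755813888 → NEW=255, ERR=-36842582220421/549755813888
(3,0): OLD=1438119007/16777216 → NEW=0, ERR=1438119007/16777216
(3,1): OLD=27466571891/134217728 → NEW=255, ERR=-6758948749/134217728
(3,2): OLD=122985083849/1073741824 → NEW=0, ERR=122985083849/1073741824
(3,3): OLD=767358778575/4294967296 → NEW=255, ERR=-327857881905/4294967296
(3,4): OLD=32248438526047/549755813888 → NEW=0, ERR=32248438526047/549755813888
Target (3,4): original=94, with diffused error = 32248438526047/549755813888

Answer: 32248438526047/549755813888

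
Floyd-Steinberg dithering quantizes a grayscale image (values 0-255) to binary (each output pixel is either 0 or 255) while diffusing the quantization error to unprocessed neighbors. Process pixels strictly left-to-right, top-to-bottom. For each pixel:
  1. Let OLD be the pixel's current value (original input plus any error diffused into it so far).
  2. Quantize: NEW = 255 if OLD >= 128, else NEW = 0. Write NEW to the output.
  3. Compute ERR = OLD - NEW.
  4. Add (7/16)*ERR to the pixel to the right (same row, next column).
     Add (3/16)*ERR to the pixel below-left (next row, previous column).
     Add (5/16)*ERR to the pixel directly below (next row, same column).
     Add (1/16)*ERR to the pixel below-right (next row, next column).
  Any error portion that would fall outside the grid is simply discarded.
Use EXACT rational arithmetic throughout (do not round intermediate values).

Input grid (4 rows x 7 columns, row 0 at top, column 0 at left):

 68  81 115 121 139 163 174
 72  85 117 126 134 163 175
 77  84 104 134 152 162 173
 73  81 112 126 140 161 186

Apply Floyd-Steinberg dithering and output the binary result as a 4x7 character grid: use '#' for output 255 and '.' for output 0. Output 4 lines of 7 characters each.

(0,0): OLD=68 → NEW=0, ERR=68
(0,1): OLD=443/4 → NEW=0, ERR=443/4
(0,2): OLD=10461/64 → NEW=255, ERR=-5859/64
(0,3): OLD=82891/1024 → NEW=0, ERR=82891/1024
(0,4): OLD=2857613/16384 → NEW=255, ERR=-1320307/16384
(0,5): OLD=33487323/262144 → NEW=0, ERR=33487323/262144
(0,6): OLD=964220157/4194304 → NEW=255, ERR=-105327363/4194304
(1,0): OLD=7297/64 → NEW=0, ERR=7297/64
(1,1): OLD=80167/512 → NEW=255, ERR=-50393/512
(1,2): OLD=1104787/16384 → NEW=0, ERR=1104787/16384
(1,3): OLD=10483527/65536 → NEW=255, ERR=-6228153/65536
(1,4): OLD=403705957/4194304 → NEW=0, ERR=403705957/4194304
(1,5): OLD=7894845845/33554432 → NEW=255, ERR=-661534315/33554432
(1,6): OLD=89394952219/536870912 → NEW=255, ERR=-47507130341/536870912
(2,0): OLD=771485/8192 → NEW=0, ERR=771485/8192
(2,1): OLD=29940399/262144 → NEW=0, ERR=29940399/262144
(2,2): OLD=633634317/4194304 → NEW=255, ERR=-435913203/4194304
(2,3): OLD=2721064869/33554432 → NEW=0, ERR=2721064869/33554432
(2,4): OLD=55813326853/268435456 → NEW=255, ERR=-12637714427/268435456
(2,5): OLD=1070871628199/8589934592 → NEW=0, ERR=1070871628199/8589934592
(2,6): OLD=27303117136129/137438953472 → NEW=255, ERR=-7743815999231/137438953472
(3,0): OLD=519442989/4194304 → NEW=0, ERR=519442989/4194304
(3,1): OLD=5277205769/33554432 → NEW=255, ERR=-3279174391/33554432
(3,2): OLD=15867179483/268435456 → NEW=0, ERR=15867179483/268435456
(3,3): OLD=173816785541/1073741824 → NEW=255, ERR=-99987379579/1073741824
(3,4): OLD=15529333412397/137438953472 → NEW=0, ERR=15529333412397/137438953472
(3,5): OLD=259357925251127/1099511627776 → NEW=255, ERR=-21017539831753/1099511627776
(3,6): OLD=2952342753879337/17592186044416 → NEW=255, ERR=-1533664687446743/17592186044416
Row 0: ..#.#.#
Row 1: .#.#.##
Row 2: ..#.#.#
Row 3: .#.#.##

Answer: ..#.#.#
.#.#.##
..#.#.#
.#.#.##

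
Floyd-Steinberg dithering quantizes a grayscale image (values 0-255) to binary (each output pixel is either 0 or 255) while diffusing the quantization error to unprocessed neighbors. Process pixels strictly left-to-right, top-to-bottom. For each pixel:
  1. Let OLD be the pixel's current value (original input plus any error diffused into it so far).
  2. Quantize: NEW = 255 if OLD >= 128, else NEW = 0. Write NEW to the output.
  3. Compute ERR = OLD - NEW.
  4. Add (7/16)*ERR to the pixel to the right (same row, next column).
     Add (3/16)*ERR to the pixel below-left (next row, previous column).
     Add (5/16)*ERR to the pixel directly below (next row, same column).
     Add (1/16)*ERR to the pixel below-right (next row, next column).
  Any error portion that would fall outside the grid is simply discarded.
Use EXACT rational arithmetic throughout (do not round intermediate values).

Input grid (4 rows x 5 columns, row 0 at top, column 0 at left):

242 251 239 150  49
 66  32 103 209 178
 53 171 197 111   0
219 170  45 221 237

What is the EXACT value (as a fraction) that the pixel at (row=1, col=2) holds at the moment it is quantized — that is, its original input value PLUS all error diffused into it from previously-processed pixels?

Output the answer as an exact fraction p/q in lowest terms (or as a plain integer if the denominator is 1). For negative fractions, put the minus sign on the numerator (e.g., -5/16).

(0,0): OLD=242 → NEW=255, ERR=-13
(0,1): OLD=3925/16 → NEW=255, ERR=-155/16
(0,2): OLD=60099/256 → NEW=255, ERR=-5181/256
(0,3): OLD=578133/4096 → NEW=255, ERR=-466347/4096
(0,4): OLD=-53165/65536 → NEW=0, ERR=-53165/65536
(1,0): OLD=15391/256 → NEW=0, ERR=15391/256
(1,1): OLD=103769/2048 → NEW=0, ERR=103769/2048
(1,2): OLD=6349773/65536 → NEW=0, ERR=6349773/65536
Target (1,2): original=103, with diffused error = 6349773/65536

Answer: 6349773/65536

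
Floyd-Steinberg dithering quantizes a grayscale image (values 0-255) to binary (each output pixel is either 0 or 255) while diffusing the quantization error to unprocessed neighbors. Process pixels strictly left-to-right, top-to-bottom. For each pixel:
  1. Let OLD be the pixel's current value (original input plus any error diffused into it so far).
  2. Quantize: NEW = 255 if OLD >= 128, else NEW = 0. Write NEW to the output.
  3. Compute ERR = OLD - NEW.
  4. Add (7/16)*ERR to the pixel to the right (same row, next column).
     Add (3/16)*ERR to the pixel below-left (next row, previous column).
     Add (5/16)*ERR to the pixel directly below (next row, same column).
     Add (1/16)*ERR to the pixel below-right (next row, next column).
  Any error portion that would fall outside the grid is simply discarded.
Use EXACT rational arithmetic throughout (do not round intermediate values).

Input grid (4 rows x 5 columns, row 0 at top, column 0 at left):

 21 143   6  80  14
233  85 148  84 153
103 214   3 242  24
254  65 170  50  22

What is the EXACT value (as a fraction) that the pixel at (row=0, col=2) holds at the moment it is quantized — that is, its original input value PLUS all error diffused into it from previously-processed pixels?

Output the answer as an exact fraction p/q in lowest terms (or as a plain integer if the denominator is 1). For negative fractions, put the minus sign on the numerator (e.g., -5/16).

Answer: -9979/256

Derivation:
(0,0): OLD=21 → NEW=0, ERR=21
(0,1): OLD=2435/16 → NEW=255, ERR=-1645/16
(0,2): OLD=-9979/256 → NEW=0, ERR=-9979/256
Target (0,2): original=6, with diffused error = -9979/256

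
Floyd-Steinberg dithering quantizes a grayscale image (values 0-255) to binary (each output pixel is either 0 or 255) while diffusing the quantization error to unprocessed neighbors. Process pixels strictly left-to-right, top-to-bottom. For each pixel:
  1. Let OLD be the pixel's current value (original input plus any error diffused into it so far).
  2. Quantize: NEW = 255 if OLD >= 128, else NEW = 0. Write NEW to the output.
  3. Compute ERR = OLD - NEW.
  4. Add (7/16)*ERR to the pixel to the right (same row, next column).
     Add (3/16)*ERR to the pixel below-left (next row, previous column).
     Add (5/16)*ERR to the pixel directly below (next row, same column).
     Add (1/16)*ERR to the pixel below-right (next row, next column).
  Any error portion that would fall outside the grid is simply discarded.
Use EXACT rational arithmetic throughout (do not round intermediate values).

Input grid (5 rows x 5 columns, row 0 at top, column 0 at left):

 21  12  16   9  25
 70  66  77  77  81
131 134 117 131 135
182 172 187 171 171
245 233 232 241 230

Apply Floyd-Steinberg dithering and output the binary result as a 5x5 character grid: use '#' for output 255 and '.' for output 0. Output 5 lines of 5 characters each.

(0,0): OLD=21 → NEW=0, ERR=21
(0,1): OLD=339/16 → NEW=0, ERR=339/16
(0,2): OLD=6469/256 → NEW=0, ERR=6469/256
(0,3): OLD=82147/4096 → NEW=0, ERR=82147/4096
(0,4): OLD=2213429/65536 → NEW=0, ERR=2213429/65536
(1,0): OLD=20617/256 → NEW=0, ERR=20617/256
(1,1): OLD=233279/2048 → NEW=0, ERR=233279/2048
(1,2): OLD=9162923/65536 → NEW=255, ERR=-7548757/65536
(1,3): OLD=10691791/262144 → NEW=0, ERR=10691791/262144
(1,4): OLD=464107149/4194304 → NEW=0, ERR=464107149/4194304
(2,0): OLD=5817125/32768 → NEW=255, ERR=-2538715/32768
(2,1): OLD=124923495/1048576 → NEW=0, ERR=124923495/1048576
(2,2): OLD=2481238517/16777216 → NEW=255, ERR=-1796951563/16777216
(2,3): OLD=29644560911/268435456 → NEW=0, ERR=29644560911/268435456
(2,4): OLD=946795193001/4294967296 → NEW=255, ERR=-148421467479/4294967296
(3,0): OLD=3022029397/16777216 → NEW=255, ERR=-1256160683/16777216
(3,1): OLD=20340488241/134217728 → NEW=255, ERR=-13885032399/134217728
(3,2): OLD=585926403179/4294967296 → NEW=255, ERR=-509290257301/4294967296
(3,3): OLD=1206534948883/8589934592 → NEW=255, ERR=-983898372077/8589934592
(3,4): OLD=16079183713535/137438953472 → NEW=0, ERR=16079183713535/137438953472
(4,0): OLD=434231969243/2147483648 → NEW=255, ERR=-113376360997/2147483648
(4,1): OLD=10353315934939/68719476736 → NEW=255, ERR=-7170150632741/68719476736
(4,2): OLD=133429725112629/1099511627776 → NEW=0, ERR=133429725112629/1099511627776
(4,3): OLD=4799552057619163/17592186044416 → NEW=255, ERR=313544616293083/17592186044416
(4,4): OLD=75209710668151165/281474976710656 → NEW=255, ERR=3433591606933885/281474976710656
Row 0: .....
Row 1: ..#..
Row 2: #.#.#
Row 3: ####.
Row 4: ##.##

Answer: .....
..#..
#.#.#
####.
##.##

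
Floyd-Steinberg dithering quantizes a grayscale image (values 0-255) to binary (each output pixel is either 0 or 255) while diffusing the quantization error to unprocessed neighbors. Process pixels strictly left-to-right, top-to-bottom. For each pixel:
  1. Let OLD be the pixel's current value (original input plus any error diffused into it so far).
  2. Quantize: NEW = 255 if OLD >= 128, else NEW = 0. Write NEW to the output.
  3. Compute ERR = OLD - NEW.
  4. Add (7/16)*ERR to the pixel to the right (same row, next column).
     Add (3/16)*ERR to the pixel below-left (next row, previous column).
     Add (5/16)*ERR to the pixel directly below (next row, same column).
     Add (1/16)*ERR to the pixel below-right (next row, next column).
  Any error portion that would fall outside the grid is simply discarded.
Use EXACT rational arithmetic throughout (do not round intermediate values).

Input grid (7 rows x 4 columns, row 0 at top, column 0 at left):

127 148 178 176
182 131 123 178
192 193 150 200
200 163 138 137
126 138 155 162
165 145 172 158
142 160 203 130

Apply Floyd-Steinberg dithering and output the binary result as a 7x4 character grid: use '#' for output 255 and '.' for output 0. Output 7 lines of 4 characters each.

(0,0): OLD=127 → NEW=0, ERR=127
(0,1): OLD=3257/16 → NEW=255, ERR=-823/16
(0,2): OLD=39807/256 → NEW=255, ERR=-25473/256
(0,3): OLD=542585/4096 → NEW=255, ERR=-501895/4096
(1,0): OLD=54283/256 → NEW=255, ERR=-10997/256
(1,1): OLD=174925/2048 → NEW=0, ERR=174925/2048
(1,2): OLD=6755665/65536 → NEW=0, ERR=6755665/65536
(1,3): OLD=187263495/1048576 → NEW=255, ERR=-80123385/1048576
(2,0): OLD=6376351/32768 → NEW=255, ERR=-1979489/32768
(2,1): OLD=220102085/1048576 → NEW=255, ERR=-47284795/1048576
(2,2): OLD=321904185/2097152 → NEW=255, ERR=-212869575/2097152
(2,3): OLD=4635746805/33554432 → NEW=255, ERR=-3920633355/33554432
(3,0): OLD=2896870575/16777216 → NEW=255, ERR=-1381319505/16777216
(3,1): OLD=24180591025/268435456 → NEW=0, ERR=24180591025/268435456
(3,2): OLD=519532987983/4294967296 → NEW=0, ERR=519532987983/4294967296
(3,3): OLD=10106136991913/68719476736 → NEW=255, ERR=-7417329575767/68719476736
(4,0): OLD=503202091971/4294967296 → NEW=0, ERR=503202091971/4294967296
(4,1): OLD=8072565443017/34359738368 → NEW=255, ERR=-689167840823/34359738368
(4,2): OLD=186276834147497/1099511627776 → NEW=255, ERR=-94098630935383/1099511627776
(4,3): OLD=1730857801509999/17592186044416 → NEW=0, ERR=1730857801509999/17592186044416
(5,0): OLD=108770289447891/549755813888 → NEW=255, ERR=-31417443093549/549755813888
(5,1): OLD=1847279761337381/17592186044416 → NEW=0, ERR=1847279761337381/17592186044416
(5,2): OLD=1833015103712265/8796093022208 → NEW=255, ERR=-409988616950775/8796093022208
(5,3): OLD=45881916595556665/281474976710656 → NEW=255, ERR=-25894202465660615/281474976710656
(6,0): OLD=40484495081957455/281474976710656 → NEW=255, ERR=-31291623979259825/281474976710656
(6,1): OLD=593872315340279577/4503599627370496 → NEW=255, ERR=-554545589639196903/4503599627370496
(6,2): OLD=8926283503381668703/72057594037927936 → NEW=0, ERR=8926283503381668703/72057594037927936
(6,3): OLD=175860574216455451801/1152921504606846976 → NEW=255, ERR=-118134409458290527079/1152921504606846976
Row 0: .###
Row 1: #..#
Row 2: ####
Row 3: #..#
Row 4: .##.
Row 5: #.##
Row 6: ##.#

Answer: .###
#..#
####
#..#
.##.
#.##
##.#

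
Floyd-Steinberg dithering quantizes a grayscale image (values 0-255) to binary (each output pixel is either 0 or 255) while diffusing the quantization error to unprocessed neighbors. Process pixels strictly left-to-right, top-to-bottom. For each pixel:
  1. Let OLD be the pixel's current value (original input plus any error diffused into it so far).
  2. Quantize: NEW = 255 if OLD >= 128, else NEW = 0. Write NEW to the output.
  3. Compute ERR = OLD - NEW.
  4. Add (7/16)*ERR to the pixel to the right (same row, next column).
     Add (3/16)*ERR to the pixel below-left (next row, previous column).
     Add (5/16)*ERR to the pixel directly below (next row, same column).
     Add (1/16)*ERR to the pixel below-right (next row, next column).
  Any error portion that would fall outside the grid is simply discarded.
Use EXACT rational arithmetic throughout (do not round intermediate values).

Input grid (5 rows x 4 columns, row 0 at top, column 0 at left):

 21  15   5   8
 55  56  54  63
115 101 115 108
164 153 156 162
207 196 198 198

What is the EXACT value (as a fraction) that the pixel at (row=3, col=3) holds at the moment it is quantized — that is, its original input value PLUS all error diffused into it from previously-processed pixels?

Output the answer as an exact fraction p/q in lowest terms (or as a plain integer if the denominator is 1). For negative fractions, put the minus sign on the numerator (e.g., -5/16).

(0,0): OLD=21 → NEW=0, ERR=21
(0,1): OLD=387/16 → NEW=0, ERR=387/16
(0,2): OLD=3989/256 → NEW=0, ERR=3989/256
(0,3): OLD=60691/4096 → NEW=0, ERR=60691/4096
(1,0): OLD=16921/256 → NEW=0, ERR=16921/256
(1,1): OLD=198063/2048 → NEW=0, ERR=198063/2048
(1,2): OLD=6912091/65536 → NEW=0, ERR=6912091/65536
(1,3): OLD=120321389/1048576 → NEW=0, ERR=120321389/1048576
(2,0): OLD=5039349/32768 → NEW=255, ERR=-3316491/32768
(2,1): OLD=116233431/1048576 → NEW=0, ERR=116233431/1048576
(2,2): OLD=469794195/2097152 → NEW=255, ERR=-64979565/2097152
(2,3): OLD=4593422503/33554432 → NEW=255, ERR=-3962957657/33554432
(3,0): OLD=2569525157/16777216 → NEW=255, ERR=-1708664923/16777216
(3,1): OLD=35151091835/268435456 → NEW=255, ERR=-33299949445/268435456
(3,2): OLD=329973105029/4294967296 → NEW=0, ERR=329973105029/4294967296
(3,3): OLD=10772995916835/68719476736 → NEW=255, ERR=-6750470650845/68719476736
Target (3,3): original=162, with diffused error = 10772995916835/68719476736

Answer: 10772995916835/68719476736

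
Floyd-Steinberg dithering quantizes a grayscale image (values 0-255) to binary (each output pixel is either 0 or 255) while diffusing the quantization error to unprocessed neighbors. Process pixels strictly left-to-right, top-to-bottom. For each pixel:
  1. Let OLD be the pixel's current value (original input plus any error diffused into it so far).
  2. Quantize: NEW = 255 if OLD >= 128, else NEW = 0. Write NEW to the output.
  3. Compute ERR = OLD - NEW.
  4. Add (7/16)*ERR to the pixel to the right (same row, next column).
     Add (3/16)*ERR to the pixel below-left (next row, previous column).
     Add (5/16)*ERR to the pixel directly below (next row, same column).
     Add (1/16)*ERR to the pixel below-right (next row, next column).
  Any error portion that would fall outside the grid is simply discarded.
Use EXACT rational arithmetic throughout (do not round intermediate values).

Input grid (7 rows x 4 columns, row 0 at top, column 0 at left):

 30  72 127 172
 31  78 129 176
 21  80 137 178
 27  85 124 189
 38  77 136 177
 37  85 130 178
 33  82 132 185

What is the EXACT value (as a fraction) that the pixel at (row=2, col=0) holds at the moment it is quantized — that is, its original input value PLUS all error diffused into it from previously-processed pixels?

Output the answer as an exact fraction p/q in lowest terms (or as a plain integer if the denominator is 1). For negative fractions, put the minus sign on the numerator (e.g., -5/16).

(0,0): OLD=30 → NEW=0, ERR=30
(0,1): OLD=681/8 → NEW=0, ERR=681/8
(0,2): OLD=21023/128 → NEW=255, ERR=-11617/128
(0,3): OLD=270937/2048 → NEW=255, ERR=-251303/2048
(1,0): OLD=7211/128 → NEW=0, ERR=7211/128
(1,1): OLD=116845/1024 → NEW=0, ERR=116845/1024
(1,2): OLD=4353969/32768 → NEW=255, ERR=-4001871/32768
(1,3): OLD=41183399/524288 → NEW=0, ERR=41183399/524288
(2,0): OLD=983039/16384 → NEW=0, ERR=983039/16384
Target (2,0): original=21, with diffused error = 983039/16384

Answer: 983039/16384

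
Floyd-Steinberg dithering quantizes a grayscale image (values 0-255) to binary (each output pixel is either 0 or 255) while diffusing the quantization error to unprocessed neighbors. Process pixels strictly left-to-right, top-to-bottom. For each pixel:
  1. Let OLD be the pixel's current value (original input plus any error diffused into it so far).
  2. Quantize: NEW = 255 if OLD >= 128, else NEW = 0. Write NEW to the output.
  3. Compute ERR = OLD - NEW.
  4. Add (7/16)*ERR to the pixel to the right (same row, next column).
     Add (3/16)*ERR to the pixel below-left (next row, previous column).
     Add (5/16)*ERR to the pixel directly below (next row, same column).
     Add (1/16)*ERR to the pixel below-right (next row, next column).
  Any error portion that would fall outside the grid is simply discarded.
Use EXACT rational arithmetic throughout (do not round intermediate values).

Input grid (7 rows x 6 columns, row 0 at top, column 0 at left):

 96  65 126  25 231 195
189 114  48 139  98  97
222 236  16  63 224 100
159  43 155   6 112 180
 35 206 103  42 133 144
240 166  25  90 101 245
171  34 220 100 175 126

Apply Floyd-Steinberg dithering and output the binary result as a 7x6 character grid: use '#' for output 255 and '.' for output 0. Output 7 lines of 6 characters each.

Answer: ..#.##
##....
##..##
..#.#.
.#..##
##...#
#.###.

Derivation:
(0,0): OLD=96 → NEW=0, ERR=96
(0,1): OLD=107 → NEW=0, ERR=107
(0,2): OLD=2765/16 → NEW=255, ERR=-1315/16
(0,3): OLD=-2805/256 → NEW=0, ERR=-2805/256
(0,4): OLD=926541/4096 → NEW=255, ERR=-117939/4096
(0,5): OLD=11953947/65536 → NEW=255, ERR=-4757733/65536
(1,0): OLD=3825/16 → NEW=255, ERR=-255/16
(1,1): OLD=16775/128 → NEW=255, ERR=-15865/128
(1,2): OLD=-111725/4096 → NEW=0, ERR=-111725/4096
(1,3): OLD=1853143/16384 → NEW=0, ERR=1853143/16384
(1,4): OLD=130222053/1048576 → NEW=0, ERR=130222053/1048576
(1,5): OLD=2128133299/16777216 → NEW=0, ERR=2128133299/16777216
(2,0): OLD=396861/2048 → NEW=255, ERR=-125379/2048
(2,1): OLD=10772335/65536 → NEW=255, ERR=-5939345/65536
(2,2): OLD=-19621363/1048576 → NEW=0, ERR=-19621363/1048576
(2,3): OLD=937342693/8388608 → NEW=0, ERR=937342693/8388608
(2,4): OLD=91952122415/268435456 → NEW=255, ERR=23501081135/268435456
(2,5): OLD=797591807033/4294967296 → NEW=255, ERR=-297624853447/4294967296
(3,0): OLD=128844909/1048576 → NEW=0, ERR=128844909/1048576
(3,1): OLD=512564457/8388608 → NEW=0, ERR=512564457/8388608
(3,2): OLD=12829318219/67108864 → NEW=255, ERR=-4283442101/67108864
(3,3): OLD=121288430305/4294967296 → NEW=0, ERR=121288430305/4294967296
(3,4): OLD=5006365897921/34359738368 → NEW=255, ERR=-3755367385919/34359738368
(3,5): OLD=63771619045807/549755813888 → NEW=0, ERR=63771619045807/549755813888
(4,0): OLD=11389110211/134217728 → NEW=0, ERR=11389110211/134217728
(4,1): OLD=553902055271/2147483648 → NEW=255, ERR=6293725031/2147483648
(4,2): OLD=6421815074821/68719476736 → NEW=0, ERR=6421815074821/68719476736
(4,3): OLD=73916819287801/1099511627776 → NEW=0, ERR=73916819287801/1099511627776
(4,4): OLD=2669999249607817/17592186044416 → NEW=255, ERR=-1816008191718263/17592186044416
(4,5): OLD=36101050250045215/281474976710656 → NEW=255, ERR=-35675068811172065/281474976710656
(5,0): OLD=9176347200293/34359738368 → NEW=255, ERR=414613916453/34359738368
(5,1): OLD=214427190698613/1099511627776 → NEW=255, ERR=-65948274384267/1099511627776
(5,2): OLD=358442390742743/8796093022208 → NEW=0, ERR=358442390742743/8796093022208
(5,3): OLD=32460247001380909/281474976710656 → NEW=0, ERR=32460247001380909/281474976710656
(5,4): OLD=56087766917598285/562949953421312 → NEW=0, ERR=56087766917598285/562949953421312
(5,5): OLD=2184515235588025969/9007199254740992 → NEW=255, ERR=-112320574370926991/9007199254740992
(6,0): OLD=2876757217074815/17592186044416 → NEW=255, ERR=-1609250224251265/17592186044416
(6,1): OLD=-4607527642657517/281474976710656 → NEW=0, ERR=-4607527642657517/281474976710656
(6,2): OLD=274096997450878939/1125899906842624 → NEW=255, ERR=-13007478793990181/1125899906842624
(6,3): OLD=2741999666938546127/18014398509481984 → NEW=255, ERR=-1851671952979359793/18014398509481984
(6,4): OLD=47856187224372578479/288230376151711744 → NEW=255, ERR=-25642558694313916241/288230376151711744
(6,5): OLD=412320172224115465577/4611686018427387904 → NEW=0, ERR=412320172224115465577/4611686018427387904
Row 0: ..#.##
Row 1: ##....
Row 2: ##..##
Row 3: ..#.#.
Row 4: .#..##
Row 5: ##...#
Row 6: #.###.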